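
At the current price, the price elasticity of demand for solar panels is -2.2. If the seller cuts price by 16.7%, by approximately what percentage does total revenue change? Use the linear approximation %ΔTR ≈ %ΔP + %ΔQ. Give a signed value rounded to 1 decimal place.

+20.0%

%ΔQ ≈ Ed × %ΔP = (-2.2) × (-16.7%) = +36.7400%
%ΔTR ≈ %ΔP + %ΔQ = (-16.7%) + (+36.7400%) = +20.0400%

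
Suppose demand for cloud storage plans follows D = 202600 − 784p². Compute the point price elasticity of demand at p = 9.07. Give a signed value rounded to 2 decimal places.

-0.93

dD/dp = −2·784·p = -14221.76. At p = 9.07, D = 138104.3184.
Ed = (dD/dp)·(p/D) = (-14221.76) × (9.07/138104.3184) = -0.9340…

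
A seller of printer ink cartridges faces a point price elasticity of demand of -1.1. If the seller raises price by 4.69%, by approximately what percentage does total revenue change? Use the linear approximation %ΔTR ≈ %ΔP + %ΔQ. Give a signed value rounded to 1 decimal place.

-0.5%

%ΔQ ≈ Ed × %ΔP = (-1.1) × (+4.69%) = -5.1590%
%ΔTR ≈ %ΔP + %ΔQ = (+4.69%) + (-5.1590%) = -0.4690%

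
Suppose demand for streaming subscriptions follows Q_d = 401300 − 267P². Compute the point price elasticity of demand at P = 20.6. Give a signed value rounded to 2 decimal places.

dQ_d/dP = −2·267·P = -11000.4. At P = 20.6, Q_d = 287995.88.
Ed = (dQ_d/dP)·(P/Q_d) = (-11000.4) × (20.6/287995.88) = -0.7868…

-0.79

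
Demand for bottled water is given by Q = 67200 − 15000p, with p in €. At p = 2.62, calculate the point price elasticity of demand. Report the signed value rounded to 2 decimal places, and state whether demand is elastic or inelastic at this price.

-1.41; elastic

dQ/dp = −15000. At p = 2.62, Q = 67200 − 15000(2.62) = 27900.
Ed = (dQ/dp)·(p/Q) = −15000 × (2.62/27900) = -1.4086…
|Ed| = 1.41 > 1, so demand is elastic.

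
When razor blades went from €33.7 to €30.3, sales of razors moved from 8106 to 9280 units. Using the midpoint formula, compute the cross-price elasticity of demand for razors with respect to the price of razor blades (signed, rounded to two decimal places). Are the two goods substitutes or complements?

-1.27; complements

%ΔQ_{razors} = (9280 − 8106)/avg = 1174/8693 = 0.135051…
%ΔP_{razor blades} = (30.3 − 33.7)/avg = -3.4/32 = -0.10625
E_cross = (1174/8693) / (-3.4/32) = -1.2710…
E_cross < 0 ⇒ the goods are complements.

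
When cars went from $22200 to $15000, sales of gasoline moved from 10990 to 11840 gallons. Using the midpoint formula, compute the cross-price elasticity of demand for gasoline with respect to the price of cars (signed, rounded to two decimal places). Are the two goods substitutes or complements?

-0.19; complements

%ΔQ_{gasoline} = (11840 − 10990)/avg = 850/11415 = 0.074463…
%ΔP_{cars} = (15000 − 22200)/avg = -7200/18600 = -0.387096…
E_cross = (850/11415) / (-7200/18600) = -0.1923…
E_cross < 0 ⇒ the goods are complements.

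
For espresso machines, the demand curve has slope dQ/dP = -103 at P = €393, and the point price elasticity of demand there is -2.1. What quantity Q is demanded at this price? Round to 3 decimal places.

19275.714

Ed = (dQ/dP)·(P/Q) ⇒ Q = (dQ/dP)·P/Ed = (-103)·393/(-2.1) = 19275.71428…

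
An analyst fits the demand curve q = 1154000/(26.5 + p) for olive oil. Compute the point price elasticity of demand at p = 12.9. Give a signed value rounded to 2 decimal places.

dq/dp = −1154000/(26.5 + p)² = -743.384. At p = 12.9, q = 29289.3.
Ed = (dq/dp)·(p/q) = (-743.384) × (12.9/29289.3) = -0.3274…

-0.33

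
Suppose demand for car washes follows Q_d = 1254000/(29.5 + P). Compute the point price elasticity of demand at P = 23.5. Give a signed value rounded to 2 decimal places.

-0.44

dQ_d/dP = −1254000/(29.5 + P)² = -446.422. At P = 23.5, Q_d = 23660.4.
Ed = (dQ_d/dP)·(P/Q_d) = (-446.422) × (23.5/23660.4) = -0.4433…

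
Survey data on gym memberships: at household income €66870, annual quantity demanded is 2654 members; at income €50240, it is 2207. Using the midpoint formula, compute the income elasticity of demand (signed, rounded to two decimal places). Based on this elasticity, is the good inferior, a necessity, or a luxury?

0.65; necessity

%ΔQ = (2207 − 2654)/[( 2654 + 2207)/2] = -447/2430.5 = -0.183912…
%ΔIncome = (50240 − 66870)/[( 66870 + 50240)/2] = -16630/58555 = -0.284006…
E_income = (-447/2430.5) / (-16630/58555) = 0.6475…
0 < E_income < 1 ⇒ normal good, necessity.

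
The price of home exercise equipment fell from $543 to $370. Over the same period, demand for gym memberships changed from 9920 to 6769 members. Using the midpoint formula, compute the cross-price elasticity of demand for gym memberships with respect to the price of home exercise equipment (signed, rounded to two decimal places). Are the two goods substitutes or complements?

%ΔQ_{gym memberships} = (6769 − 9920)/avg = -3151/8344.5 = -0.377613…
%ΔP_{home exercise equipment} = (370 − 543)/avg = -173/456.5 = -0.378970…
E_cross = (-3151/8344.5) / (-173/456.5) = 0.9964…
E_cross > 0 ⇒ the goods are substitutes.

1.00; substitutes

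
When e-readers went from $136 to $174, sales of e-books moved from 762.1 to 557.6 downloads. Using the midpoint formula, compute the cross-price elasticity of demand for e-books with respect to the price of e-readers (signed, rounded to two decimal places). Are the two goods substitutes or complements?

-1.26; complements

%ΔQ_{e-books} = (557.6 − 762.1)/avg = -204.5/659.85 = -0.309918…
%ΔP_{e-readers} = (174 − 136)/avg = 38/155 = 0.245161…
E_cross = (-204.5/659.85) / (38/155) = -1.2641…
E_cross < 0 ⇒ the goods are complements.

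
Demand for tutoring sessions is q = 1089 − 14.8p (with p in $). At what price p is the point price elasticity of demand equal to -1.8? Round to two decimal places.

Ed = −14.8p/(1089 − 14.8p). Set this equal to -1.8:
14.8p = 1.8·(1089 − 14.8p) ⇒ 14.8p(1 + 1.8) = 1.8·1089
p = 1.8·1089 / (14.8·2.8) = 47.3021…

47.30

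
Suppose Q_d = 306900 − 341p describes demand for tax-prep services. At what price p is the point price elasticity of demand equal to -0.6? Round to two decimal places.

Ed = −341p/(306900 − 341p). Set this equal to -0.6:
341p = 0.6·(306900 − 341p) ⇒ 341p(1 + 0.6) = 0.6·306900
p = 0.6·306900 / (341·1.6) = 337.5

337.50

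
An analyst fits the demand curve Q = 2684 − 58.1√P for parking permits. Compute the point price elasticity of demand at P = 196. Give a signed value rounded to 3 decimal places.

dQ/dP = −58.1/(2√P) = -2.075. At P = 196, Q = 1870.6.
Ed = (dQ/dP)·(P/Q) = (-2.075) × (196/1870.6) = -0.21741…

-0.217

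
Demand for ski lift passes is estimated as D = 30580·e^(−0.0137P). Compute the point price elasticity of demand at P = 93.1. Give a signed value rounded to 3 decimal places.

dD/dP = −0.0137·D = -117.011. At P = 93.1, D = 8540.98.
Ed = (dD/dP)·(P/D) = (-117.011) × (93.1/8540.98) = -1.27547

-1.275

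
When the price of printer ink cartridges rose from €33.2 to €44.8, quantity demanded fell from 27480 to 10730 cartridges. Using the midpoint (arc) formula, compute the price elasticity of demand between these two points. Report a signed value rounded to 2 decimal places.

%ΔQ = (10730 − 27480) / [(27480 + 10730)/2] = -16750/19105 = -0.876733…
%ΔP = (44.8 − 33.2) / [(33.2 + 44.8)/2] = 11.6/39 = 0.297435…
Arc Ed = %ΔQ / %ΔP = (-16750/19105) / (11.6/39) = -2.9476…

-2.95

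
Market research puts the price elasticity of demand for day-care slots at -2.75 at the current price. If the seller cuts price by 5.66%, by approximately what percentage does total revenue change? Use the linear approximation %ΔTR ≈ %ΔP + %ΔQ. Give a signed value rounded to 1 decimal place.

+9.9%

%ΔQ ≈ Ed × %ΔP = (-2.75) × (-5.66%) = +15.5650%
%ΔTR ≈ %ΔP + %ΔQ = (-5.66%) + (+15.5650%) = +9.9050%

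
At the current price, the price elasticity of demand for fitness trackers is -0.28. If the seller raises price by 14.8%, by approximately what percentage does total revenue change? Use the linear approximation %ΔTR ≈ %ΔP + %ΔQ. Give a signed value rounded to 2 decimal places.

+10.66%

%ΔQ ≈ Ed × %ΔP = (-0.28) × (+14.8%) = -4.1440%
%ΔTR ≈ %ΔP + %ΔQ = (+14.8%) + (-4.1440%) = +10.6560%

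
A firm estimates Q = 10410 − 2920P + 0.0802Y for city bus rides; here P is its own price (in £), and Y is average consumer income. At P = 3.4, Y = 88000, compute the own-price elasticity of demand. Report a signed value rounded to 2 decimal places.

At the given values, Q = 10410 − 2920(3.4) + 0.0802(88000) = 7539.6.
∂Q/∂P = −2920.
E = (-2920) × (3.4/7539.6) = -1.3167…

-1.32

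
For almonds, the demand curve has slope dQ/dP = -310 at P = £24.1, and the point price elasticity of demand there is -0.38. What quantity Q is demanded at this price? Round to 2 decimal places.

19660.53

Ed = (dQ/dP)·(P/Q) ⇒ Q = (dQ/dP)·P/Ed = (-310)·24.1/(-0.38) = 19660.5263…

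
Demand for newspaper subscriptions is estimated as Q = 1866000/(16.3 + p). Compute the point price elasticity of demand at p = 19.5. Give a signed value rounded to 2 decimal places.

-0.54

dQ/dp = −1866000/(16.3 + p)² = -1455.95. At p = 19.5, Q = 52122.9.
Ed = (dQ/dp)·(p/Q) = (-1455.95) × (19.5/52122.9) = -0.5446…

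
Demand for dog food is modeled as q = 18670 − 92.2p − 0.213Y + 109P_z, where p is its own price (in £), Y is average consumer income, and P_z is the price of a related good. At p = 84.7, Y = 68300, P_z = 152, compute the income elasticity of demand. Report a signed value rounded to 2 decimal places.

At the given values, q = 18670 − 92.2(84.7) − 0.213(68300) + 109(152) = 12880.76.
∂q/∂Y = -0.213.
E = (-0.213) × (68300/12880.76) = -1.1294…

-1.13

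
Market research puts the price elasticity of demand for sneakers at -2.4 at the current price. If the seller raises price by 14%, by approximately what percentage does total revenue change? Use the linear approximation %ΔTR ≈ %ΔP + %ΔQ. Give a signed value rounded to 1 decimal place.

-19.6%

%ΔQ ≈ Ed × %ΔP = (-2.4) × (+14%) = -33.6000%
%ΔTR ≈ %ΔP + %ΔQ = (+14%) + (-33.6000%) = -19.6000%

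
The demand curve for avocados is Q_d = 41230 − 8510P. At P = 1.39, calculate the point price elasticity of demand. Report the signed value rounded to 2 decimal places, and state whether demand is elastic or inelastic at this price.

dQ_d/dP = −8510. At P = 1.39, Q_d = 41230 − 8510(1.39) = 29401.1.
Ed = (dQ_d/dP)·(P/Q_d) = −8510 × (1.39/29401.1) = -0.4023…
|Ed| = 0.40 < 1, so demand is inelastic.

-0.40; inelastic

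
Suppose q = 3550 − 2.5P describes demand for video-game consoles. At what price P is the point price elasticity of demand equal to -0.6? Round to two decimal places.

Ed = −2.5P/(3550 − 2.5P). Set this equal to -0.6:
2.5P = 0.6·(3550 − 2.5P) ⇒ 2.5P(1 + 0.6) = 0.6·3550
P = 0.6·3550 / (2.5·1.6) = 532.5

532.50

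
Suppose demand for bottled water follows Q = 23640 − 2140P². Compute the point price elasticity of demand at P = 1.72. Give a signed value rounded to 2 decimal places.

dQ/dP = −2·2140·P = -7361.6. At P = 1.72, Q = 17309.024.
Ed = (dQ/dP)·(P/Q) = (-7361.6) × (1.72/17309.024) = -0.7315…

-0.73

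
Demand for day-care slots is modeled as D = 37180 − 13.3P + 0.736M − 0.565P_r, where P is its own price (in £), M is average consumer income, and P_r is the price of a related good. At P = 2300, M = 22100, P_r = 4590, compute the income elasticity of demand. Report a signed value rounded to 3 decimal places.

At the given values, D = 37180 − 13.3(2300) + 0.736(22100) − 0.565(4590) = 20262.25.
∂D/∂M = 0.736.
E = (0.736) × (22100/20262.25) = 0.80275…

0.803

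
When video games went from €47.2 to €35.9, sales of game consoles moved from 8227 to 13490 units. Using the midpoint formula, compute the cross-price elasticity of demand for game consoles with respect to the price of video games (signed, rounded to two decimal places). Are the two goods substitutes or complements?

%ΔQ_{game consoles} = (13490 − 8227)/avg = 5263/10858.5 = 0.484689…
%ΔP_{video games} = (35.9 − 47.2)/avg = -11.3/41.55 = -0.271961…
E_cross = (5263/10858.5) / (-11.3/41.55) = -1.7821…
E_cross < 0 ⇒ the goods are complements.

-1.78; complements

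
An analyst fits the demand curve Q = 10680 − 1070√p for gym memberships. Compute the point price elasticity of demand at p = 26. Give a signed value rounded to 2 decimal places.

dQ/dp = −1070/(2√p) = -104.922. At p = 26, Q = 5224.05.
Ed = (dQ/dp)·(p/Q) = (-104.922) × (26/5224.05) = -0.5221…

-0.52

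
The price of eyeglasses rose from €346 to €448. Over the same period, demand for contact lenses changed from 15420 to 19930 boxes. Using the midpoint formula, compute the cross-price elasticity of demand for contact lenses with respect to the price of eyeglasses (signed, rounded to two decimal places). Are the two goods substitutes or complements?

%ΔQ_{contact lenses} = (19930 − 15420)/avg = 4510/17675 = 0.255162…
%ΔP_{eyeglasses} = (448 − 346)/avg = 102/397 = 0.256926…
E_cross = (4510/17675) / (102/397) = 0.9931…
E_cross > 0 ⇒ the goods are substitutes.

0.99; substitutes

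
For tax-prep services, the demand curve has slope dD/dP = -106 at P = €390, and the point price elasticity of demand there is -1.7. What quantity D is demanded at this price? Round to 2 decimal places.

Ed = (dD/dP)·(P/D) ⇒ D = (dD/dP)·P/Ed = (-106)·390/(-1.7) = 24317.6470…

24317.65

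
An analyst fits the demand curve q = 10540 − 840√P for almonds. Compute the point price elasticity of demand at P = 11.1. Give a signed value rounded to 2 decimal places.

-0.18

dq/dP = −840/(2√P) = -126.063. At P = 11.1, q = 7741.4.
Ed = (dq/dP)·(P/q) = (-126.063) × (11.1/7741.4) = -0.1807…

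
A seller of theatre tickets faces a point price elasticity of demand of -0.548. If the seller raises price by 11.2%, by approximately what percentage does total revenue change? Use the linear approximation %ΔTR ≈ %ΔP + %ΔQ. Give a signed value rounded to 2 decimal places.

%ΔQ ≈ Ed × %ΔP = (-0.548) × (+11.2%) = -6.1376%
%ΔTR ≈ %ΔP + %ΔQ = (+11.2%) + (-6.1376%) = +5.0624%

+5.06%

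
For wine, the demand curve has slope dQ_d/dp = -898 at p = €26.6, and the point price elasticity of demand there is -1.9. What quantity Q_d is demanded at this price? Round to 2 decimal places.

12572.00

Ed = (dQ_d/dp)·(p/Q_d) ⇒ Q_d = (dQ_d/dp)·p/Ed = (-898)·26.6/(-1.9) = 12572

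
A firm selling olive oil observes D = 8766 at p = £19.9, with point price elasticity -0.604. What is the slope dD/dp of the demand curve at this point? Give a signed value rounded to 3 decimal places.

-266.064

Ed = (dD/dp)·(p/D) ⇒ dD/dp = Ed·D/p = (-0.604)·8766/19.9 = -266.06351…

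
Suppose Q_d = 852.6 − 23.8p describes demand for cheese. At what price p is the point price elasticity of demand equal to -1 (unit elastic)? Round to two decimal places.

17.91

Ed = −23.8p/(852.6 − 23.8p). Set this equal to -1:
23.8p = 1·(852.6 − 23.8p) ⇒ 23.8p(1 + 1) = 1·852.6
p = 1·852.6 / (23.8·2) = 17.9117…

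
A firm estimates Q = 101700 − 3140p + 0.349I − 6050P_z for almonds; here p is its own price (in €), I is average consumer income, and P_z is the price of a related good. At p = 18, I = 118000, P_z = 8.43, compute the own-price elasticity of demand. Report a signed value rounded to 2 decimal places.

At the given values, Q = 101700 − 3140(18) + 0.349(118000) − 6050(8.43) = 35360.5.
∂Q/∂p = −3140.
E = (-3140) × (18/35360.5) = -1.5983…

-1.60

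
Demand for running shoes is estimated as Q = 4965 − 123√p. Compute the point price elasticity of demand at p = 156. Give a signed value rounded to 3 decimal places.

dQ/dp = −123/(2√p) = -4.92394. At p = 156, Q = 3428.73.
Ed = (dQ/dp)·(p/Q) = (-4.92394) × (156/3428.73) = -0.22402…

-0.224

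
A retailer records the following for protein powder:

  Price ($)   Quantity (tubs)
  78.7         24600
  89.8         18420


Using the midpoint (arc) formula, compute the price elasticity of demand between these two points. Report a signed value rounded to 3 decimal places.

%ΔQ = (18420 − 24600) / [(24600 + 18420)/2] = -6180/21510 = -0.287308…
%ΔP = (89.8 − 78.7) / [(78.7 + 89.8)/2] = 11.1/84.25 = 0.131750…
Arc Ed = %ΔQ / %ΔP = (-6180/21510) / (11.1/84.25) = -2.18069…

-2.181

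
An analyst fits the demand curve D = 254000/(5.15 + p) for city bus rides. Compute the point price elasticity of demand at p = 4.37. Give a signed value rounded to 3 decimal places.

dD/dp = −254000/(5.15 + p)² = -2802.59. At p = 4.37, D = 26680.7.
Ed = (dD/dp)·(p/D) = (-2802.59) × (4.37/26680.7) = -0.45903…

-0.459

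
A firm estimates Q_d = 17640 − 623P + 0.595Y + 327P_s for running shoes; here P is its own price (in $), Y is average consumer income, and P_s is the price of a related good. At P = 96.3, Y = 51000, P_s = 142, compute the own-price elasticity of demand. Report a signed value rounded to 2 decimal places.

At the given values, Q_d = 17640 − 623(96.3) + 0.595(51000) + 327(142) = 34424.1.
∂Q_d/∂P = −623.
E = (-623) × (96.3/34424.1) = -1.7428…

-1.74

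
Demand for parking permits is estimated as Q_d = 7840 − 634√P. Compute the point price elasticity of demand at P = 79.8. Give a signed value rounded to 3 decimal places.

-1.301

dQ_d/dP = −634/(2√P) = -35.4861. At P = 79.8, Q_d = 2176.42.
Ed = (dQ_d/dP)·(P/Q_d) = (-35.4861) × (79.8/2176.42) = -1.30111…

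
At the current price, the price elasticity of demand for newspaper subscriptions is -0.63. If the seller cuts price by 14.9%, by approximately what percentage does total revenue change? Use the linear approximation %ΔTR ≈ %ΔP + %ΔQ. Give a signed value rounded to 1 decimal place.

%ΔQ ≈ Ed × %ΔP = (-0.63) × (-14.9%) = +9.3870%
%ΔTR ≈ %ΔP + %ΔQ = (-14.9%) + (+9.3870%) = -5.5130%

-5.5%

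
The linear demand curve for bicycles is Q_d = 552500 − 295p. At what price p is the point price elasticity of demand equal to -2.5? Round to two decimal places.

1337.77

Ed = −295p/(552500 − 295p). Set this equal to -2.5:
295p = 2.5·(552500 − 295p) ⇒ 295p(1 + 2.5) = 2.5·552500
p = 2.5·552500 / (295·3.5) = 1337.7723…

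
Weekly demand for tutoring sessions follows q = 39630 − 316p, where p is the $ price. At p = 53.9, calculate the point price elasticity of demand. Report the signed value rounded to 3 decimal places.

dq/dp = −316. At p = 53.9, q = 39630 − 316(53.9) = 22597.6.
Ed = (dq/dp)·(p/q) = −316 × (53.9/22597.6) = -0.75372…

-0.754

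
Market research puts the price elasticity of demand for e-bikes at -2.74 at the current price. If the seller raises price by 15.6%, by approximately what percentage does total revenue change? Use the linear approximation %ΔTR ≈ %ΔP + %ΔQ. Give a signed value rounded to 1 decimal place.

-27.1%

%ΔQ ≈ Ed × %ΔP = (-2.74) × (+15.6%) = -42.7440%
%ΔTR ≈ %ΔP + %ΔQ = (+15.6%) + (-42.7440%) = -27.1440%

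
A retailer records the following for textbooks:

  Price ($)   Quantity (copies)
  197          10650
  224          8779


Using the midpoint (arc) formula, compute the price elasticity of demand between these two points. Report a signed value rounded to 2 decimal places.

-1.50

%ΔQ = (8779 − 10650) / [(10650 + 8779)/2] = -1871/9714.5 = -0.192598…
%ΔP = (224 − 197) / [(197 + 224)/2] = 27/210.5 = 0.128266…
Arc Ed = %ΔQ / %ΔP = (-1871/9714.5) / (27/210.5) = -1.5015…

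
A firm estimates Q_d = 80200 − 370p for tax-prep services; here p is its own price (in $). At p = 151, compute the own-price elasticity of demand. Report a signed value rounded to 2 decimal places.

At the given values, Q_d = 80200 − 370(151) = 24330.
∂Q_d/∂p = −370.
E = (-370) × (151/24330) = -2.2963…

-2.30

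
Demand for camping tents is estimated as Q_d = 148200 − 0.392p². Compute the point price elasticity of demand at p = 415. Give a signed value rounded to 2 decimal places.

dQ_d/dp = −2·0.392·p = -325.36. At p = 415, Q_d = 80687.8.
Ed = (dQ_d/dp)·(p/Q_d) = (-325.36) × (415/80687.8) = -1.6734…

-1.67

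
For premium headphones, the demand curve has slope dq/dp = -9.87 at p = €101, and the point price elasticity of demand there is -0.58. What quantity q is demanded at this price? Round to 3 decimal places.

Ed = (dq/dp)·(p/q) ⇒ q = (dq/dp)·p/Ed = (-9.87)·101/(-0.58) = 1718.74137…

1718.741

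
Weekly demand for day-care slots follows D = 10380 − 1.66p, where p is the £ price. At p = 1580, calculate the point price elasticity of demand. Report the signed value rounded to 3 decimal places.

dD/dp = −1.66. At p = 1580, D = 10380 − 1.66(1580) = 7757.2.
Ed = (dD/dp)·(p/D) = −1.66 × (1580/7757.2) = -0.33811…

-0.338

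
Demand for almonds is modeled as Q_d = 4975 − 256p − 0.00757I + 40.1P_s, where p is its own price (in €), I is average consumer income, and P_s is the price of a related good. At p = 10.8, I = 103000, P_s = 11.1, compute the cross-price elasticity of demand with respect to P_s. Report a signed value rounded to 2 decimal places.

0.24

At the given values, Q_d = 4975 − 256(10.8) − 0.00757(103000) + 40.1(11.1) = 1875.6.
∂Q_d/∂P_s = 40.1.
E = (40.1) × (11.1/1875.6) = 0.2373…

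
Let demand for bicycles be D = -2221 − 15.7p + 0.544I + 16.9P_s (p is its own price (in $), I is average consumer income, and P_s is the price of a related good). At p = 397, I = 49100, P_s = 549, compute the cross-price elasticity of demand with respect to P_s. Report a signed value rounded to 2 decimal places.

0.34

At the given values, D = -2221 − 15.7(397) + 0.544(49100) + 16.9(549) = 27534.6.
∂D/∂P_s = 16.9.
E = (16.9) × (549/27534.6) = 0.3369…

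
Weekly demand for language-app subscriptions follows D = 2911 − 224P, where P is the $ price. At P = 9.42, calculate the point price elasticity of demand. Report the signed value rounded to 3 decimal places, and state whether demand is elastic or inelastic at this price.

-2.635; elastic

dD/dP = −224. At P = 9.42, D = 2911 − 224(9.42) = 800.92.
Ed = (dD/dP)·(P/D) = −224 × (9.42/800.92) = -2.63457…
|Ed| = 2.635 > 1, so demand is elastic.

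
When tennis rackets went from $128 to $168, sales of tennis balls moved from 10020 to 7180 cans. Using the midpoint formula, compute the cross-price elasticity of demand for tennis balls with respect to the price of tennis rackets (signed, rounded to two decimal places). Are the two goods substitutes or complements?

%ΔQ_{tennis balls} = (7180 − 10020)/avg = -2840/8600 = -0.330232…
%ΔP_{tennis rackets} = (168 − 128)/avg = 40/148 = 0.270270…
E_cross = (-2840/8600) / (40/148) = -1.2218…
E_cross < 0 ⇒ the goods are complements.

-1.22; complements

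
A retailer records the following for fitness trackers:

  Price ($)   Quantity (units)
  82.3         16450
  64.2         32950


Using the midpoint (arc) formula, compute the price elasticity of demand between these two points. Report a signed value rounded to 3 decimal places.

-2.703

%ΔQ = (32950 − 16450) / [(16450 + 32950)/2] = 16500/24700 = 0.668016…
%ΔP = (64.2 − 82.3) / [(82.3 + 64.2)/2] = -18.1/73.25 = -0.247098…
Arc Ed = %ΔQ / %ΔP = (16500/24700) / (-18.1/73.25) = -2.70343…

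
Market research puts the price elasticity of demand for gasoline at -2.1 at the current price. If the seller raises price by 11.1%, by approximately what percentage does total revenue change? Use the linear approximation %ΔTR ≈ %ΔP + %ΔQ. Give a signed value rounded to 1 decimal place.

%ΔQ ≈ Ed × %ΔP = (-2.1) × (+11.1%) = -23.3100%
%ΔTR ≈ %ΔP + %ΔQ = (+11.1%) + (-23.3100%) = -12.2100%

-12.2%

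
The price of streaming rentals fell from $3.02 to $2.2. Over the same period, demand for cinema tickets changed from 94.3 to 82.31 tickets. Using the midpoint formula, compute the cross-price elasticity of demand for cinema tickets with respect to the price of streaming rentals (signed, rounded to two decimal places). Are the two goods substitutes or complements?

%ΔQ_{cinema tickets} = (82.31 − 94.3)/avg = -11.99/88.305 = -0.135779…
%ΔP_{streaming rentals} = (2.2 − 3.02)/avg = -0.82/2.61 = -0.314176…
E_cross = (-11.99/88.305) / (-0.82/2.61) = 0.4321…
E_cross > 0 ⇒ the goods are substitutes.

0.43; substitutes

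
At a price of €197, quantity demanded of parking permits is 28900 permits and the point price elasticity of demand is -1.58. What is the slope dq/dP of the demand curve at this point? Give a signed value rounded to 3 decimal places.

Ed = (dq/dP)·(P/q) ⇒ dq/dP = Ed·q/P = (-1.58)·28900/197 = -231.78680…

-231.787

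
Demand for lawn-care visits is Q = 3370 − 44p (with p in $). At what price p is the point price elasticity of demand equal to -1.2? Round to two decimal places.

41.78

Ed = −44p/(3370 − 44p). Set this equal to -1.2:
44p = 1.2·(3370 − 44p) ⇒ 44p(1 + 1.2) = 1.2·3370
p = 1.2·3370 / (44·2.2) = 41.7768…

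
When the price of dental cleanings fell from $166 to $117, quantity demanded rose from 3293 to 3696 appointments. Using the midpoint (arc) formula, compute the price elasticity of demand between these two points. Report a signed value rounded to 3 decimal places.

%ΔQ = (3696 − 3293) / [(3293 + 3696)/2] = 403/3494.5 = 0.115324…
%ΔP = (117 − 166) / [(166 + 117)/2] = -49/141.5 = -0.346289…
Arc Ed = %ΔQ / %ΔP = (403/3494.5) / (-49/141.5) = -0.33302…

-0.333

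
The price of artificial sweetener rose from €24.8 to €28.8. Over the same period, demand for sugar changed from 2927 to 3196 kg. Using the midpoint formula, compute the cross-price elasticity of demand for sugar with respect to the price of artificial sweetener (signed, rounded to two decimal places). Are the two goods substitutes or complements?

0.59; substitutes

%ΔQ_{sugar} = (3196 − 2927)/avg = 269/3061.5 = 0.087865…
%ΔP_{artificial sweetener} = (28.8 − 24.8)/avg = 4/26.8 = 0.149253…
E_cross = (269/3061.5) / (4/26.8) = 0.5886…
E_cross > 0 ⇒ the goods are substitutes.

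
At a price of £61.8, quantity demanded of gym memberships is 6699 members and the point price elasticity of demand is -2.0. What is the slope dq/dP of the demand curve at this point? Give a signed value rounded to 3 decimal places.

-216.796

Ed = (dq/dP)·(P/q) ⇒ dq/dP = Ed·q/P = (-2.0)·6699/61.8 = -216.79611…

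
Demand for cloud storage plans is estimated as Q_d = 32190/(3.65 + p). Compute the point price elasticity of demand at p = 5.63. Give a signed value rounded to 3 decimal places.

-0.607

dQ_d/dp = −32190/(3.65 + p)² = -373.788. At p = 5.63, Q_d = 3468.75.
Ed = (dQ_d/dp)·(p/Q_d) = (-373.788) × (5.63/3468.75) = -0.60668…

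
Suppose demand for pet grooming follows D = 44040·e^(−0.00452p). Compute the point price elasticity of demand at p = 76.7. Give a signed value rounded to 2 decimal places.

-0.35

dD/dp = −0.00452·D = -140.742. At p = 76.7, D = 31137.5.
Ed = (dD/dp)·(p/D) = (-140.742) × (76.7/31137.5) = -0.3466…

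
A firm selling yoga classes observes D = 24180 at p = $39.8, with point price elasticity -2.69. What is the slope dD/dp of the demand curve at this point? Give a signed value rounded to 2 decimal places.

Ed = (dD/dp)·(p/D) ⇒ dD/dp = Ed·D/p = (-2.69)·24180/39.8 = -1634.2763…

-1634.28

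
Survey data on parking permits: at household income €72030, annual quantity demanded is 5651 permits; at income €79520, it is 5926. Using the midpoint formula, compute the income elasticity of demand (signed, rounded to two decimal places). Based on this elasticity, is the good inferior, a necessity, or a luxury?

%ΔQ = (5926 − 5651)/[( 5651 + 5926)/2] = 275/5788.5 = 0.047507…
%ΔIncome = (79520 − 72030)/[( 72030 + 79520)/2] = 7490/75775 = 0.098845…
E_income = (275/5788.5) / (7490/75775) = 0.4806…
0 < E_income < 1 ⇒ normal good, necessity.

0.48; necessity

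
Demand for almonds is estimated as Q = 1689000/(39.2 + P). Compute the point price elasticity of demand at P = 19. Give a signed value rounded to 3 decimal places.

-0.326

dQ/dP = −1689000/(39.2 + P)² = -498.636. At P = 19, Q = 29020.6.
Ed = (dQ/dP)·(P/Q) = (-498.636) × (19/29020.6) = -0.32646…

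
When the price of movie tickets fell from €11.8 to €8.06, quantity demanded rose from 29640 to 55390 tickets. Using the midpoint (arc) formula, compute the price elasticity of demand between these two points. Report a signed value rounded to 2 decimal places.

%ΔQ = (55390 − 29640) / [(29640 + 55390)/2] = 25750/42515 = 0.605668…
%ΔP = (8.06 − 11.8) / [(11.8 + 8.06)/2] = -3.74/9.93 = -0.376636…
Arc Ed = %ΔQ / %ΔP = (25750/42515) / (-3.74/9.93) = -1.6080…

-1.61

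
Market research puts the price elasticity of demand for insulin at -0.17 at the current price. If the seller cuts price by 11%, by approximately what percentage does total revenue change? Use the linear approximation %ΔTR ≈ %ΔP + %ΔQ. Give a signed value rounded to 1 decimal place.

-9.1%

%ΔQ ≈ Ed × %ΔP = (-0.17) × (-11%) = +1.8700%
%ΔTR ≈ %ΔP + %ΔQ = (-11%) + (+1.8700%) = -9.1300%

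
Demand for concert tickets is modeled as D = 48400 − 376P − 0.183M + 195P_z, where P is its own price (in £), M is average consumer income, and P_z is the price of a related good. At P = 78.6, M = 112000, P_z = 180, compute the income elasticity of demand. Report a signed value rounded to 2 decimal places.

-0.61

At the given values, D = 48400 − 376(78.6) − 0.183(112000) + 195(180) = 33450.4.
∂D/∂M = -0.183.
E = (-0.183) × (112000/33450.4) = -0.6127…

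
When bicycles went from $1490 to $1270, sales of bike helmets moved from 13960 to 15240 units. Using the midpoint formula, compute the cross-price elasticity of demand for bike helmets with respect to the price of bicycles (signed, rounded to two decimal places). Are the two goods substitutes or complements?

-0.55; complements

%ΔQ_{bike helmets} = (15240 − 13960)/avg = 1280/14600 = 0.087671…
%ΔP_{bicycles} = (1270 − 1490)/avg = -220/1380 = -0.159420…
E_cross = (1280/14600) / (-220/1380) = -0.5499…
E_cross < 0 ⇒ the goods are complements.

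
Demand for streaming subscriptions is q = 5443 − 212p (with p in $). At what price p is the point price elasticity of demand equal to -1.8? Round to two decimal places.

Ed = −212p/(5443 − 212p). Set this equal to -1.8:
212p = 1.8·(5443 − 212p) ⇒ 212p(1 + 1.8) = 1.8·5443
p = 1.8·5443 / (212·2.8) = 16.5050…

16.51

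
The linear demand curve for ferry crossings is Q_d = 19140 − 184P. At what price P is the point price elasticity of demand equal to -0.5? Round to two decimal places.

34.67

Ed = −184P/(19140 − 184P). Set this equal to -0.5:
184P = 0.5·(19140 − 184P) ⇒ 184P(1 + 0.5) = 0.5·19140
P = 0.5·19140 / (184·1.5) = 34.6739…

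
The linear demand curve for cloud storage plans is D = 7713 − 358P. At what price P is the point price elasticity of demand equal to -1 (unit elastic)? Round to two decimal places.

10.77

Ed = −358P/(7713 − 358P). Set this equal to -1:
358P = 1·(7713 − 358P) ⇒ 358P(1 + 1) = 1·7713
P = 1·7713 / (358·2) = 10.7723…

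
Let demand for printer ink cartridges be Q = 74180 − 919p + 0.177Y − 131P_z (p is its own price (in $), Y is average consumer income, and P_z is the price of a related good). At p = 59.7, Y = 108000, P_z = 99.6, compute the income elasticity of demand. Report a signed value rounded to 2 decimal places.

At the given values, Q = 74180 − 919(59.7) + 0.177(108000) − 131(99.6) = 25384.1.
∂Q/∂Y = 0.177.
E = (0.177) × (108000/25384.1) = 0.7530…

0.75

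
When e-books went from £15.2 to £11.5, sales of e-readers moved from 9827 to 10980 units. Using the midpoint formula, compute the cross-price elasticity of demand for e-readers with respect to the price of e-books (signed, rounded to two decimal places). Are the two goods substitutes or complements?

-0.40; complements

%ΔQ_{e-readers} = (10980 − 9827)/avg = 1153/10403.5 = 0.110828…
%ΔP_{e-books} = (11.5 − 15.2)/avg = -3.7/13.35 = -0.277153…
E_cross = (1153/10403.5) / (-3.7/13.35) = -0.3998…
E_cross < 0 ⇒ the goods are complements.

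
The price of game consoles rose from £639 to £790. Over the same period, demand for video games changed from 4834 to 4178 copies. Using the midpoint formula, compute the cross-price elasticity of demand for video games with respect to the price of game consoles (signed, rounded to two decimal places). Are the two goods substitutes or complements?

%ΔQ_{video games} = (4178 − 4834)/avg = -656/4506 = -0.145583…
%ΔP_{game consoles} = (790 − 639)/avg = 151/714.5 = 0.211336…
E_cross = (-656/4506) / (151/714.5) = -0.6888…
E_cross < 0 ⇒ the goods are complements.

-0.69; complements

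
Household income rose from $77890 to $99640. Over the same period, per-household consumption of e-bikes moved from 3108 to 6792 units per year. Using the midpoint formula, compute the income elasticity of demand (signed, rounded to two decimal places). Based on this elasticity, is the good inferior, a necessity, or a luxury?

3.04; luxury

%ΔQ = (6792 − 3108)/[( 3108 + 6792)/2] = 3684/4950 = 0.744242…
%ΔIncome = (99640 − 77890)/[( 77890 + 99640)/2] = 21750/88765 = 0.245029…
E_income = (3684/4950) / (21750/88765) = 3.0373…
E_income > 1 ⇒ normal good, luxury.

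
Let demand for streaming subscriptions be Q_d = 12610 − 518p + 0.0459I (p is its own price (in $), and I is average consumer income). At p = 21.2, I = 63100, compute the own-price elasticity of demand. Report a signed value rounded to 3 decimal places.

At the given values, Q_d = 12610 − 518(21.2) + 0.0459(63100) = 4524.69.
∂Q_d/∂p = −518.
E = (-518) × (21.2/4524.69) = -2.42703…

-2.427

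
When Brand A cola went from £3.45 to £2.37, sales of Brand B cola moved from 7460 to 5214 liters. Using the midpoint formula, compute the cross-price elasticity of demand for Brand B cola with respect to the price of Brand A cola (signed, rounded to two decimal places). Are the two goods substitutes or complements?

0.95; substitutes

%ΔQ_{Brand B cola} = (5214 − 7460)/avg = -2246/6337 = -0.354426…
%ΔP_{Brand A cola} = (2.37 − 3.45)/avg = -1.08/2.91 = -0.371134…
E_cross = (-2246/6337) / (-1.08/2.91) = 0.9549…
E_cross > 0 ⇒ the goods are substitutes.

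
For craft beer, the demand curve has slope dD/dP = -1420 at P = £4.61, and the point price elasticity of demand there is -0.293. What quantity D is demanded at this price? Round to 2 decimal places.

Ed = (dD/dP)·(P/D) ⇒ D = (dD/dP)·P/Ed = (-1420)·4.61/(-0.293) = 22341.9795…

22341.98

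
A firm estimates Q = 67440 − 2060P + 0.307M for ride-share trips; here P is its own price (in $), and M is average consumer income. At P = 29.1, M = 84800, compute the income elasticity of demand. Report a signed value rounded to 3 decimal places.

0.776

At the given values, Q = 67440 − 2060(29.1) + 0.307(84800) = 33527.6.
∂Q/∂M = 0.307.
E = (0.307) × (84800/33527.6) = 0.77648…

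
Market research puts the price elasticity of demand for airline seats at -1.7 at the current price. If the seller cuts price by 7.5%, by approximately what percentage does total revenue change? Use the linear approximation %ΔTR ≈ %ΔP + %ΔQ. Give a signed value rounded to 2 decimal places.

+5.25%

%ΔQ ≈ Ed × %ΔP = (-1.7) × (-7.5%) = +12.7500%
%ΔTR ≈ %ΔP + %ΔQ = (-7.5%) + (+12.7500%) = +5.2500%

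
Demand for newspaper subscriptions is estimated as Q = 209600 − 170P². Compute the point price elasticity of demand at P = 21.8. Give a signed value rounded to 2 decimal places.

dQ/dP = −2·170·P = -7412. At P = 21.8, Q = 128809.2.
Ed = (dQ/dP)·(P/Q) = (-7412) × (21.8/128809.2) = -1.2544…

-1.25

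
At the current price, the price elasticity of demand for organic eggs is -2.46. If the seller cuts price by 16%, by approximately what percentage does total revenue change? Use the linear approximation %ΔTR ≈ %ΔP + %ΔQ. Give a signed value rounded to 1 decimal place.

+23.4%

%ΔQ ≈ Ed × %ΔP = (-2.46) × (-16%) = +39.3600%
%ΔTR ≈ %ΔP + %ΔQ = (-16%) + (+39.3600%) = +23.3600%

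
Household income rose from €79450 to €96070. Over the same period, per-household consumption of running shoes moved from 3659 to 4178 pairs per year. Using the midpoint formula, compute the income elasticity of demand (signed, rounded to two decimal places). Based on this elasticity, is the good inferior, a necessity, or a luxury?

0.70; necessity

%ΔQ = (4178 − 3659)/[( 3659 + 4178)/2] = 519/3918.5 = 0.132448…
%ΔIncome = (96070 − 79450)/[( 79450 + 96070)/2] = 16620/87760 = 0.189380…
E_income = (519/3918.5) / (16620/87760) = 0.6993…
0 < E_income < 1 ⇒ normal good, necessity.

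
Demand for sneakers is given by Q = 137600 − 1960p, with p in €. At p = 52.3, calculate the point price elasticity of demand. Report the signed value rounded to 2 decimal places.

-2.92

dQ/dp = −1960. At p = 52.3, Q = 137600 − 1960(52.3) = 35092.
Ed = (dQ/dp)·(p/Q) = −1960 × (52.3/35092) = -2.9211…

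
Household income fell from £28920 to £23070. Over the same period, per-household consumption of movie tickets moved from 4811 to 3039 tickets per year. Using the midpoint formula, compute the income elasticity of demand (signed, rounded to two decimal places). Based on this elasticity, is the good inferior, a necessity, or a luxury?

2.01; luxury

%ΔQ = (3039 − 4811)/[( 4811 + 3039)/2] = -1772/3925 = -0.451464…
%ΔIncome = (23070 − 28920)/[( 28920 + 23070)/2] = -5850/25995 = -0.225043…
E_income = (-1772/3925) / (-5850/25995) = 2.0061…
E_income > 1 ⇒ normal good, luxury.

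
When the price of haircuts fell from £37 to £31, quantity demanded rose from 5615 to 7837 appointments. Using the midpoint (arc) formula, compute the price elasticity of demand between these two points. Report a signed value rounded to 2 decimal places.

-1.87

%ΔQ = (7837 − 5615) / [(5615 + 7837)/2] = 2222/6726 = 0.330359…
%ΔP = (31 − 37) / [(37 + 31)/2] = -6/34 = -0.176470…
Arc Ed = %ΔQ / %ΔP = (2222/6726) / (-6/34) = -1.8720…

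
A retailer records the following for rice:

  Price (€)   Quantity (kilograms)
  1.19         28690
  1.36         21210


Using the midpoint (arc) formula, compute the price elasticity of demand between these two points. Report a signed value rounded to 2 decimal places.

-2.25

%ΔQ = (21210 − 28690) / [(28690 + 21210)/2] = -7480/24950 = -0.299799…
%ΔP = (1.36 − 1.19) / [(1.19 + 1.36)/2] = 0.17/1.275 = 0.133333…
Arc Ed = %ΔQ / %ΔP = (-7480/24950) / (0.17/1.275) = -2.2484…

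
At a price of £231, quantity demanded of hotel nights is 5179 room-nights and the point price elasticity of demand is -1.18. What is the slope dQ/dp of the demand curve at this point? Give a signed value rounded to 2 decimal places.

Ed = (dQ/dp)·(p/Q) ⇒ dQ/dp = Ed·Q/p = (-1.18)·5179/231 = -26.4554…

-26.46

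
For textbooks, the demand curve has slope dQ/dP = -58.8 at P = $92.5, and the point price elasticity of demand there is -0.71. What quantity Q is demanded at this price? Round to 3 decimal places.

Ed = (dQ/dP)·(P/Q) ⇒ Q = (dQ/dP)·P/Ed = (-58.8)·92.5/(-0.71) = 7660.56338…

7660.563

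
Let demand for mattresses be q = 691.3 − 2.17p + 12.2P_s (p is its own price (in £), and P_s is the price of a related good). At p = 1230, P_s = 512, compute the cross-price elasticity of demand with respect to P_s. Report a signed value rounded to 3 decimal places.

At the given values, q = 691.3 − 2.17(1230) + 12.2(512) = 4268.6.
∂q/∂P_s = 12.2.
E = (12.2) × (512/4268.6) = 1.46333…

1.463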